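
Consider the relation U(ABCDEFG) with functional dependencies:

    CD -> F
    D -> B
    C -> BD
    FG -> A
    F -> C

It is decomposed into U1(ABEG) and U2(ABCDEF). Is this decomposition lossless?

Common attributes: U1 ∩ U2 = {ABE}.
No dependency enlarges {ABE}, so (ABE)⁺ = {ABE}.
The closure contains neither all of U1 = {ABEG} nor all of U2 = {ABCDEF}, so the common attributes are not a superkey of either fragment. The join is lossy.

No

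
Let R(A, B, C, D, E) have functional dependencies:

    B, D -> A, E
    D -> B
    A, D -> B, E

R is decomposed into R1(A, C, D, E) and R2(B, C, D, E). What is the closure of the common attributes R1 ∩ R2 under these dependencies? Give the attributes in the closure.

R1 ∩ R2 = {C, D, E}.
D → B applies, adding B
B, D → A, E applies, adding A
Closure: {A, B, C, D, E}.

A, B, C, D, E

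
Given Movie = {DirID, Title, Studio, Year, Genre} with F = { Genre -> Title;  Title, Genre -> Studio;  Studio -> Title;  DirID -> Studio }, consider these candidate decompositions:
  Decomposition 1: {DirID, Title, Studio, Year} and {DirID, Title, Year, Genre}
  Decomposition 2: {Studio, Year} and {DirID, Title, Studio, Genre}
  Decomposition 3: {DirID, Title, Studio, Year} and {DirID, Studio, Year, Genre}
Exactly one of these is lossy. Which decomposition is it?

Decomposition 1: common = {DirID, Title, Year}, closure = {DirID, Title, Studio, Year} → lossless.
Decomposition 2: common = {Studio}, closure = {Title, Studio} → lossy.
Decomposition 3: common = {DirID, Studio, Year}, closure = {DirID, Title, Studio, Year} → lossless.

Decomposition 2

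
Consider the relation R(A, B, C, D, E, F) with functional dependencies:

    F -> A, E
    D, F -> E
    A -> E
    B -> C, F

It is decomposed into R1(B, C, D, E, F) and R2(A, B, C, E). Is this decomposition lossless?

Yes

Common attributes: R1 ∩ R2 = {B, C, E}.
Closure of {B, C, E}: B → C, F applies, adding F; F → A, E applies, adding A. So (B, C, E)⁺ = {A, B, C, E, F}.
This closure contains every attribute of R2, so R1 ∩ R2 → R2. The join is lossless.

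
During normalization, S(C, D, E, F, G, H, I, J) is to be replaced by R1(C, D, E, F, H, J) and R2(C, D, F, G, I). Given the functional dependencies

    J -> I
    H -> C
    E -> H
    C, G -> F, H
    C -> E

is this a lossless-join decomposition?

Common attributes: R1 ∩ R2 = {C, D, F}.
Closure of {C, D, F}: C → E applies, adding E; E → H applies, adding H. So (C, D, F)⁺ = {C, D, E, F, H}.
The closure contains neither all of R1 = {C, D, E, F, H, J} nor all of R2 = {C, D, F, G, I}, so the common attributes are not a superkey of either fragment. The join is lossy.

No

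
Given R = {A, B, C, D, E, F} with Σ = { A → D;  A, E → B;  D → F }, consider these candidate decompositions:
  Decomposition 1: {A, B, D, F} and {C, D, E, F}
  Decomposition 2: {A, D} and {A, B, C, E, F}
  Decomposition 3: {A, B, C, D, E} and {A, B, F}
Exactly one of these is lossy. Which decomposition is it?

Decomposition 1

Decomposition 1: common = {D, F}, closure = {D, F} → lossy.
Decomposition 2: common = {A}, closure = {A, D, F} → lossless.
Decomposition 3: common = {A, B}, closure = {A, B, D, F} → lossless.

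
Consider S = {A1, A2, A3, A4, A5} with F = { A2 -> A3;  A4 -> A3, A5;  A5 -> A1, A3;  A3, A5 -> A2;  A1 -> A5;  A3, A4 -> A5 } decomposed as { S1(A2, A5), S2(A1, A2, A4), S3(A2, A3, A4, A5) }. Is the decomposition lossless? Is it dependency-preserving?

Lossless test (chase): Rows 1 and 2 agree on A2; apply A2→A3 and equate their A3 entries. Rows 1 and 3 agree on A2; apply A2→A3 and equate their A3 entries. Rows 2 and 3 agree on A4; apply A4→A3, A5 and equate their A3, A5 entries. Rows 1 and 2 agree on A5; apply A5→A1, A3 and equate their A1, A3 entries. Rows 1 and 3 agree on A5; apply A5→A1, A3 and equate their A1, A3 entries. Row 2 is now all distinguished symbols — the join is lossless.
Dependency preservation: the restricted closure of {A5} across the fragments never reaches {A1, A3}, so A5 → A1, A3 cannot be enforced without a join — not preserved.

lossless but not dependency-preserving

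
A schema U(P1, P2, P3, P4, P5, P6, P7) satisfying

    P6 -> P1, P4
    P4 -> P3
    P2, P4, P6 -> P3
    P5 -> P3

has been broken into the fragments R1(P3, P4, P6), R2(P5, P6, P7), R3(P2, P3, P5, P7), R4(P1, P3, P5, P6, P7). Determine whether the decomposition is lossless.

Chase test. Columns are P1, P2, P3, P4, P5, P6, P7; row i has aⱼ where attribute j ∈ Ri, else bᵢⱼ.
Initial tableau (one row per fragment):
  row 1: b11 b12 a3 a4 b15 a6 b17
  row 2: b21 b22 b23 b24 a5 a6 a7
  row 3: b31 a2 a3 b34 a5 b36 a7
  row 4: a1 b42 a3 b44 a5 a6 a7
Rows 1 and 2 agree on P6; apply P6→P1, P4 and equate their P1, P4 entries.
Rows 1 and 4 agree on P6; apply P6→P1, P4 and equate their P1, P4 entries.
Rows 1 and 2 agree on P4; apply P4→P3 and equate their P3 entries.
No row becomes fully distinguished — the join is lossy.

No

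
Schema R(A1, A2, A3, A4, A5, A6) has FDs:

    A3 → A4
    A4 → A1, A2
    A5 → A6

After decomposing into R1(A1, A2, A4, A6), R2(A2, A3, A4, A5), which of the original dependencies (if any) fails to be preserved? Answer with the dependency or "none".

A5 → A6

Check A5 → A6: no single fragment contains all of {A5, A6}, and the restricted closure of {A5} across the fragments never reaches {A6}.
A3 → A4 is preserved.
A4 → A1, A2 is preserved.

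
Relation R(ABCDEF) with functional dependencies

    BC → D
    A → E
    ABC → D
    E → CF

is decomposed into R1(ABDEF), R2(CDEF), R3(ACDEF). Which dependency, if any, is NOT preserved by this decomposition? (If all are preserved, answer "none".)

Check BC → D: no single fragment contains all of {BCD}, and the restricted closure of {BC} across the fragments never reaches {D}.
A → E is preserved.
ABC → D is preserved.
E → CF is preserved.

BC → D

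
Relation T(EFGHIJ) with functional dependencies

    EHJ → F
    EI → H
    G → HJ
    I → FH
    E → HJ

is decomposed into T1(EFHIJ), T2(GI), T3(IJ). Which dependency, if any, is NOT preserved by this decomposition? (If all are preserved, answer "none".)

Check G → HJ: no single fragment contains all of {GHJ}, and the restricted closure of {G} across the fragments never reaches {HJ}.
EHJ → F is preserved.
EI → H is preserved.
I → FH is preserved.
E → HJ is preserved.

G → HJ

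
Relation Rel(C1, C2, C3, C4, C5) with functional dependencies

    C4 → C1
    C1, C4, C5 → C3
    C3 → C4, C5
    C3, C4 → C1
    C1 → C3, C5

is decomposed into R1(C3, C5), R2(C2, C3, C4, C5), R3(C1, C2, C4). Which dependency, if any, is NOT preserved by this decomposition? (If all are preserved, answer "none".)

none

C4 → C1 lies within R3.
C1, C4, C5 → C3: restricted closure across fragments reaches C3.
C3 → C4, C5 lies within R2.
C3, C4 → C1: restricted closure across fragments reaches C1.
C1 → C3, C5: restricted closure across fragments reaches C3, C5.
Every dependency is enforceable on the fragments, so the decomposition is dependency-preserving.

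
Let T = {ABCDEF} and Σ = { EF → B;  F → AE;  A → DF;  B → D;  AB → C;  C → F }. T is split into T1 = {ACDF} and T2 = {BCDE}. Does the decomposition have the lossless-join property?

Yes

Common attributes: T1 ∩ T2 = {CD}.
Closure of {CD}: C → F applies, adding F; F → AE applies, adding AE; EF → B applies, adding B. So (CD)⁺ = {ABCDEF}.
This closure contains every attribute of T1, so T1 ∩ T2 → T1. The join is lossless.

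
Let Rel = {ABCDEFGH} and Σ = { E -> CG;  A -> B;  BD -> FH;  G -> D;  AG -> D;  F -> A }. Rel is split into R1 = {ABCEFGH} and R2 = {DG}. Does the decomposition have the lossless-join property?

Common attributes: R1 ∩ R2 = {G}.
Closure of {G}: G → D applies, adding D. So (G)⁺ = {DG}.
This closure contains every attribute of R2, so R1 ∩ R2 → R2. The join is lossless.

Yes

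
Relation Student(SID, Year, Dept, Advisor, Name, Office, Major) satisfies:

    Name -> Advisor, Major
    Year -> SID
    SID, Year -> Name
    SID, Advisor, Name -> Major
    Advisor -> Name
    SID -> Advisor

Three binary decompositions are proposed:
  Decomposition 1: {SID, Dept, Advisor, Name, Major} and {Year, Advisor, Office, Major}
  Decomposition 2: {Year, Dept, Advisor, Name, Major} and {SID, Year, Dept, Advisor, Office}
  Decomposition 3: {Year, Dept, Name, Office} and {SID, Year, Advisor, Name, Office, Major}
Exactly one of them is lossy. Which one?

Decomposition 1: common = {Advisor, Major}, closure = {Advisor, Name, Major} → lossy.
Decomposition 2: common = {Year, Dept, Advisor}, closure = {SID, Year, Dept, Advisor, Name, Major} → lossless.
Decomposition 3: common = {Year, Name, Office}, closure = {SID, Year, Advisor, Name, Office, Major} → lossless.

Decomposition 1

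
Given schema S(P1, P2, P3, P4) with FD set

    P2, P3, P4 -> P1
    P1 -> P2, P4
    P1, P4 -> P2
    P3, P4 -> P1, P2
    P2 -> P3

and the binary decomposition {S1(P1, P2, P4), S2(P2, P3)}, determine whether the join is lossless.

Common attributes: S1 ∩ S2 = {P2}.
Closure of {P2}: P2 → P3 applies, adding P3. So (P2)⁺ = {P2, P3}.
This closure contains every attribute of S2, so S1 ∩ S2 → S2. The join is lossless.

Yes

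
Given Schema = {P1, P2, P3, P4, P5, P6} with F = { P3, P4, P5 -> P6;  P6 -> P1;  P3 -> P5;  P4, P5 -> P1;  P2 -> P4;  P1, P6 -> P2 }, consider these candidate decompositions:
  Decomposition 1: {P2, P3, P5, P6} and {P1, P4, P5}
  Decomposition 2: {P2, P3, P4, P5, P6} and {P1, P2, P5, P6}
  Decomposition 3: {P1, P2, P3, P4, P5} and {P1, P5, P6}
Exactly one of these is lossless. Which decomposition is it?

Decomposition 2

Decomposition 1: common = {P5}, closure = {P5} → lossy.
Decomposition 2: common = {P2, P5, P6}, closure = {P1, P2, P4, P5, P6} → lossless.
Decomposition 3: common = {P1, P5}, closure = {P1, P5} → lossy.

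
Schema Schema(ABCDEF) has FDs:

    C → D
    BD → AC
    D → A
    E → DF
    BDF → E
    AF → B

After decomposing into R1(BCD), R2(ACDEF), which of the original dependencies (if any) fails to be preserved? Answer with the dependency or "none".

AF → B

Check AF → B: no single fragment contains all of {ABF}, and the restricted closure of {AF} across the fragments never reaches {B}.
C → D is preserved.
BD → AC is preserved.
D → A is preserved.
E → DF is preserved.
BDF → E is preserved.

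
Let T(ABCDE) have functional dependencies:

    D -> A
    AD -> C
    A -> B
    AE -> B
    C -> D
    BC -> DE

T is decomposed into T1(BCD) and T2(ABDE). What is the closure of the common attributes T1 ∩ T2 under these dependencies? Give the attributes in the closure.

ABCDE

T1 ∩ T2 = {BD}.
D → A applies, adding A
AD → C applies, adding C
BC → DE applies, adding E
Closure: {ABCDE}.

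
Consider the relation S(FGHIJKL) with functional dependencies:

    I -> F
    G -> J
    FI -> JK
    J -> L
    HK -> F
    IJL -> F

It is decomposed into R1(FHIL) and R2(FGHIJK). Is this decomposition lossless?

Common attributes: R1 ∩ R2 = {FHI}.
Closure of {FHI}: FI → JK applies, adding JK; J → L applies, adding L. So (FHI)⁺ = {FHIJKL}.
This closure contains every attribute of R1, so R1 ∩ R2 → R1. The join is lossless.

Yes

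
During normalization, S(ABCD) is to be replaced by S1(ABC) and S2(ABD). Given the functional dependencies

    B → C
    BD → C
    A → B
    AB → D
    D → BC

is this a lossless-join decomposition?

Yes

Common attributes: S1 ∩ S2 = {AB}.
Closure of {AB}: B → C applies, adding C; AB → D applies, adding D. So (AB)⁺ = {ABCD}.
This closure contains every attribute of S1, so S1 ∩ S2 → S1. The join is lossless.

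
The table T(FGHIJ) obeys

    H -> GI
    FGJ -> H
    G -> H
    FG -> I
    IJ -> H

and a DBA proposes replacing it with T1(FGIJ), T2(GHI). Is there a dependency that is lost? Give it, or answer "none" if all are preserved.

H → GI lies within T2.
FGJ → H: restricted closure across fragments reaches H.
G → H lies within T2.
FG → I lies within T1.
IJ → H: restricted closure across fragments reaches H.
Every dependency is enforceable on the fragments, so the decomposition is dependency-preserving.

none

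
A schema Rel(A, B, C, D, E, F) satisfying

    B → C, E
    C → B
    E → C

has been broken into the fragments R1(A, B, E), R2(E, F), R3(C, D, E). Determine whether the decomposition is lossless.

Chase test. Columns are A, B, C, D, E, F; row i has aⱼ where attribute j ∈ Ri, else bᵢⱼ.
Initial tableau (one row per fragment):
  row 1: a1 a2 b13 b14 a5 b16
  row 2: b21 b22 b23 b24 a5 a6
  row 3: b31 b32 a3 a4 a5 b36
Rows 1 and 2 agree on E; apply E→C and equate their C entries.
Rows 1 and 3 agree on E; apply E→C and equate their C entries.
Rows 1 and 2 agree on C; apply C→B and equate their B entries.
Rows 1 and 3 agree on C; apply C→B and equate their B entries.
No row becomes fully distinguished — the join is lossy.

No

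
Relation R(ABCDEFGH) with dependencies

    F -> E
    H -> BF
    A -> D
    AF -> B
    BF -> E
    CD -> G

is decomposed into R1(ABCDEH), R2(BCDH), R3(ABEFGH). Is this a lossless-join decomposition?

No

Chase test. Columns are ABCDEFGH; row i has aⱼ where attribute j ∈ Ri, else bᵢⱼ.
Initial tableau (one row per fragment):
  row 1: a1 a2 a3 a4 a5 b16 b17 a8
  row 2: b21 a2 a3 a4 b25 b26 b27 a8
  row 3: a1 a2 b33 b34 a5 a6 a7 a8
Rows 1 and 2 agree on H; apply H→BF and equate their BF entries.
Rows 1 and 3 agree on H; apply H→BF and equate their BF entries.
Rows 1 and 3 agree on A; apply A→D and equate their D entries.
Rows 1 and 2 agree on BF; apply BF→E and equate their E entries.
Rows 1 and 2 agree on CD; apply CD→G and equate their G entries.
No row becomes fully distinguished — the join is lossy.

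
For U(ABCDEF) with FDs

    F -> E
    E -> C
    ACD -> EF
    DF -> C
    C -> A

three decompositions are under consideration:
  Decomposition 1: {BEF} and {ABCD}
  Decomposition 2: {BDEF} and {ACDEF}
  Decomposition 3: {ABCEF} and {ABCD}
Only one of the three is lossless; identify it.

Decomposition 1: common = {B}, closure = {B} → lossy.
Decomposition 2: common = {DEF}, closure = {ACDEF} → lossless.
Decomposition 3: common = {ABC}, closure = {ABC} → lossy.

Decomposition 2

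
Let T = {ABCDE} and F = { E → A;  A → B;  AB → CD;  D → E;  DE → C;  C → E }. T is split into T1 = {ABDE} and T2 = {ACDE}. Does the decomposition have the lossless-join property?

Common attributes: T1 ∩ T2 = {ADE}.
Closure of {ADE}: A → B applies, adding B; AB → CD applies, adding C. So (ADE)⁺ = {ABCDE}.
This closure contains every attribute of T1, so T1 ∩ T2 → T1. The join is lossless.

Yes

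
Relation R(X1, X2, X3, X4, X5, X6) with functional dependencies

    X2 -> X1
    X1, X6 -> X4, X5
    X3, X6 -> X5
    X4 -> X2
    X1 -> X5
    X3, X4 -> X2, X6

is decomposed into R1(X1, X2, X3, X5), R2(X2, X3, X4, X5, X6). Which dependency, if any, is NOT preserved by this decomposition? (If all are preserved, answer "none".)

Check X1, X6 → X4, X5: no single fragment contains all of {X1, X4, X5, X6}, and the restricted closure of {X1, X6} across the fragments never reaches {X4, X5}.
X2 → X1 is preserved.
X3, X6 → X5 is preserved.
X4 → X2 is preserved.
X1 → X5 is preserved.
X3, X4 → X2, X6 is preserved.

X1, X6 -> X4, X5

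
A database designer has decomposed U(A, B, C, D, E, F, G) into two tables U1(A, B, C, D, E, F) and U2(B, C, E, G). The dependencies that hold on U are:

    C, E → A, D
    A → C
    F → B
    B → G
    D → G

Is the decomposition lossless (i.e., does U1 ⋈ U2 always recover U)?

Yes

Common attributes: U1 ∩ U2 = {B, C, E}.
Closure of {B, C, E}: C, E → A, D applies, adding A, D; B → G applies, adding G. So (B, C, E)⁺ = {A, B, C, D, E, G}.
This closure contains every attribute of U2, so U1 ∩ U2 → U2. The join is lossless.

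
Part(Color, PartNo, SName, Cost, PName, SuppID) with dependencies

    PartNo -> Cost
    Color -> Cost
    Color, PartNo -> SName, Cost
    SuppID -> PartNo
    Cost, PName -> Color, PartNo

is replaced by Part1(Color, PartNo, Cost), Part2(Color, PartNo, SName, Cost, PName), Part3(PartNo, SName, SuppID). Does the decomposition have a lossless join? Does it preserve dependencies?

lossy but dependency-preserving

Lossless test (chase): Rows 1 and 3 agree on PartNo; apply PartNo→Cost and equate their Cost entries. Rows 1 and 2 agree on Color, PartNo; apply Color, PartNo→SName, Cost and equate their SName, Cost entries. No row becomes fully distinguished — the join is lossy.
Dependency preservation: every FD's attributes lie within a single fragment, so each can be enforced locally — preserved.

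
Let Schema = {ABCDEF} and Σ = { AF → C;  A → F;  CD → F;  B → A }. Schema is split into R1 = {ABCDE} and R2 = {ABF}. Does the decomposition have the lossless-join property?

Yes

Common attributes: R1 ∩ R2 = {AB}.
Closure of {AB}: A → F applies, adding F; AF → C applies, adding C. So (AB)⁺ = {ABCF}.
This closure contains every attribute of R2, so R1 ∩ R2 → R2. The join is lossless.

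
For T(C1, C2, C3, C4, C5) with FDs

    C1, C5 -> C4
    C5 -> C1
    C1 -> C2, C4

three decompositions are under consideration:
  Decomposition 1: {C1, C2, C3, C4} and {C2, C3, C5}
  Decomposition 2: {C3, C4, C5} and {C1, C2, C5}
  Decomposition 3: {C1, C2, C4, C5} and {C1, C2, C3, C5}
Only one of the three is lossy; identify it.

Decomposition 1

Decomposition 1: common = {C2, C3}, closure = {C2, C3} → lossy.
Decomposition 2: common = {C5}, closure = {C1, C2, C4, C5} → lossless.
Decomposition 3: common = {C1, C2, C5}, closure = {C1, C2, C4, C5} → lossless.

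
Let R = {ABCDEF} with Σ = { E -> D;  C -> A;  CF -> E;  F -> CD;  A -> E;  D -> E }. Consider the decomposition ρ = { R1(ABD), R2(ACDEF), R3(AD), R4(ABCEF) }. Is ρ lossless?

Chase test. Columns are ABCDEF; row i has aⱼ where attribute j ∈ Ri, else bᵢⱼ.
Initial tableau (one row per fragment):
  row 1: a1 a2 b13 a4 b15 b16
  row 2: a1 b22 a3 a4 a5 a6
  row 3: a1 b32 b33 a4 b35 b36
  row 4: a1 a2 a3 b44 a5 a6
Rows 2 and 4 agree on E; apply E→D and equate their D entries.
Rows 1 and 2 agree on A; apply A→E and equate their E entries.
Rows 1 and 3 agree on A; apply A→E and equate their E entries.
Row 4 is now all distinguished symbols — the join is lossless.

Yes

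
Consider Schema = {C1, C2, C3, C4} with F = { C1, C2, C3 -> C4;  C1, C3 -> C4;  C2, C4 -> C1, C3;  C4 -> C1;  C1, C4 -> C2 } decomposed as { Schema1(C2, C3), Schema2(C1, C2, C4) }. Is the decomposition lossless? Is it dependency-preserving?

Lossless test: (C2)⁺ = {C2}, which is a superkey of neither fragment — lossy.
Dependency preservation: the restricted closure of {C1, C2, C3} across the fragments never reaches {C4}, so C1, C2, C3 → C4 cannot be enforced without a join — not preserved.

lossy and not dependency-preserving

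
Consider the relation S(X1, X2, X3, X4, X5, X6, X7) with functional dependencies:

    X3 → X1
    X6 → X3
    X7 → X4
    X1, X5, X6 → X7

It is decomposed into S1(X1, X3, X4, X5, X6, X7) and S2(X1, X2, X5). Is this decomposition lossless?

Common attributes: S1 ∩ S2 = {X1, X5}.
No dependency enlarges {X1, X5}, so (X1, X5)⁺ = {X1, X5}.
The closure contains neither all of S1 = {X1, X3, X4, X5, X6, X7} nor all of S2 = {X1, X2, X5}, so the common attributes are not a superkey of either fragment. The join is lossy.

No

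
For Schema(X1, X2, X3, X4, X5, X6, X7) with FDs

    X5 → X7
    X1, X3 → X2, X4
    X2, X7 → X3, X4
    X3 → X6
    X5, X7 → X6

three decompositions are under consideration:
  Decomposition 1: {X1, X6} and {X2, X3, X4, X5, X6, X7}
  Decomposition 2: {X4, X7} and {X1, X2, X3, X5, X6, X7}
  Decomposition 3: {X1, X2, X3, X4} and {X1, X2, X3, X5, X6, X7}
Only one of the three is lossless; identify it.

Decomposition 1: common = {X6}, closure = {X6} → lossy.
Decomposition 2: common = {X7}, closure = {X7} → lossy.
Decomposition 3: common = {X1, X2, X3}, closure = {X1, X2, X3, X4, X6} → lossless.

Decomposition 3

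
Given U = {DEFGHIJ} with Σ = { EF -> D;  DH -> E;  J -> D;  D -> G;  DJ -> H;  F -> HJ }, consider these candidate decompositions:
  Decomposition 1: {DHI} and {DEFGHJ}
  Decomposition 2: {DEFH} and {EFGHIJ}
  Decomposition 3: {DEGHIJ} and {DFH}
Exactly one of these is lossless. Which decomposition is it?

Decomposition 1: common = {DH}, closure = {DEGH} → lossy.
Decomposition 2: common = {EFH}, closure = {DEFGHJ} → lossless.
Decomposition 3: common = {DH}, closure = {DEGH} → lossy.

Decomposition 2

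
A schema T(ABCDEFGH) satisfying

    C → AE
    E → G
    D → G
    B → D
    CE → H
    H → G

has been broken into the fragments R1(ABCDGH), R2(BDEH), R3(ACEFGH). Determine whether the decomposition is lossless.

Chase test. Columns are ABCDEFGH; row i has aⱼ where attribute j ∈ Ri, else bᵢⱼ.
Initial tableau (one row per fragment):
  row 1: a1 a2 a3 a4 b15 b16 a7 a8
  row 2: b21 a2 b23 a4 a5 b26 b27 a8
  row 3: a1 b32 a3 b34 a5 a6 a7 a8
Rows 1 and 3 agree on C; apply C→AE and equate their AE entries.
Rows 1 and 2 agree on E; apply E→G and equate their G entries.
No row becomes fully distinguished — the join is lossy.

No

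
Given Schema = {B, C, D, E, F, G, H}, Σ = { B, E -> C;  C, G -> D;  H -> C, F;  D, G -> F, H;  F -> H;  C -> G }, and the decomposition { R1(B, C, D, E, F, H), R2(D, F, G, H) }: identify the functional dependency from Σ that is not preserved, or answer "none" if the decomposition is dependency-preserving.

B, E → C lies within R1.
C, G → D: restricted closure across fragments reaches D.
H → C, F lies within R1.
D, G → F, H lies within R2.
F → H lies within R1.
C → G: restricted closure across fragments reaches G.
Every dependency is enforceable on the fragments, so the decomposition is dependency-preserving.

none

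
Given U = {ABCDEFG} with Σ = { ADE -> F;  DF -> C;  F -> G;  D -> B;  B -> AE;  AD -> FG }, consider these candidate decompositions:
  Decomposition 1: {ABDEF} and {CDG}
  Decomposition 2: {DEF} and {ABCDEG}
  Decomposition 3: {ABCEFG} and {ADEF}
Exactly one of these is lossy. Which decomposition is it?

Decomposition 3

Decomposition 1: common = {D}, closure = {ABCDEFG} → lossless.
Decomposition 2: common = {DE}, closure = {ABCDEFG} → lossless.
Decomposition 3: common = {AEF}, closure = {AEFG} → lossy.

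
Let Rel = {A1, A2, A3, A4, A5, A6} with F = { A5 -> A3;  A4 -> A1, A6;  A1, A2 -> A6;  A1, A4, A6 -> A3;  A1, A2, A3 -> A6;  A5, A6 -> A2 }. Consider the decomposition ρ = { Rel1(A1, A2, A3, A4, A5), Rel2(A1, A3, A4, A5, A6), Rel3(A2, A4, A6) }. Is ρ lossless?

Chase test. Columns are A1, A2, A3, A4, A5, A6; row i has aⱼ where attribute j ∈ Reli, else bᵢⱼ.
Initial tableau (one row per fragment):
  row 1: a1 a2 a3 a4 a5 b16
  row 2: a1 b22 a3 a4 a5 a6
  row 3: b31 a2 b33 a4 b35 a6
Rows 1 and 2 agree on A4; apply A4→A1, A6 and equate their A1, A6 entries.
Rows 1 and 3 agree on A4; apply A4→A1, A6 and equate their A1, A6 entries.
Rows 1 and 3 agree on A1, A4, A6; apply A1, A4, A6→A3 and equate their A3 entries.
Rows 1 and 2 agree on A5, A6; apply A5, A6→A2 and equate their A2 entries.
Row 1 is now all distinguished symbols — the join is lossless.

Yes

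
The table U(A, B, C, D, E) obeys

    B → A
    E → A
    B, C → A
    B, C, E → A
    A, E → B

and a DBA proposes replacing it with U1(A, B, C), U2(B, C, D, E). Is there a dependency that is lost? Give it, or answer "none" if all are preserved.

none

B → A lies within U1.
E → A: restricted closure across fragments reaches A.
B, C → A lies within U1.
B, C, E → A: restricted closure across fragments reaches A.
A, E → B: restricted closure across fragments reaches B.
Every dependency is enforceable on the fragments, so the decomposition is dependency-preserving.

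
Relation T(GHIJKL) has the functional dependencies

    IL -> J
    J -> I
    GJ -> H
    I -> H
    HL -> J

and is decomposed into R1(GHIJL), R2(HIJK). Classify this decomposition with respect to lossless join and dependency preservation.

lossy but dependency-preserving

Lossless test: (HIJ)⁺ = {HIJ}, which is a superkey of neither fragment — lossy.
Dependency preservation: every FD's attributes lie within a single fragment, so each can be enforced locally — preserved.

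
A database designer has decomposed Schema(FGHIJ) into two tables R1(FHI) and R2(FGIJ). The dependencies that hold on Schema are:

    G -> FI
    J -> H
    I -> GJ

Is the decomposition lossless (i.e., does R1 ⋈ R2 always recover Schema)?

Yes

Common attributes: R1 ∩ R2 = {FI}.
Closure of {FI}: I → GJ applies, adding GJ; J → H applies, adding H. So (FI)⁺ = {FGHIJ}.
This closure contains every attribute of R1, so R1 ∩ R2 → R1. The join is lossless.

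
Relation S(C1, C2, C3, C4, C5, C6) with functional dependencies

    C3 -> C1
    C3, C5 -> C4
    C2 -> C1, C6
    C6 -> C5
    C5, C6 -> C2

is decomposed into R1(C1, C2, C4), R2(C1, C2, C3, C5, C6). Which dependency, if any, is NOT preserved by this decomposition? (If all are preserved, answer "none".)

Check C3, C5 → C4: no single fragment contains all of {C3, C4, C5}, and the restricted closure of {C3, C5} across the fragments never reaches {C4}.
C3 → C1 is preserved.
C2 → C1, C6 is preserved.
C6 → C5 is preserved.
C5, C6 → C2 is preserved.

C3, C5 -> C4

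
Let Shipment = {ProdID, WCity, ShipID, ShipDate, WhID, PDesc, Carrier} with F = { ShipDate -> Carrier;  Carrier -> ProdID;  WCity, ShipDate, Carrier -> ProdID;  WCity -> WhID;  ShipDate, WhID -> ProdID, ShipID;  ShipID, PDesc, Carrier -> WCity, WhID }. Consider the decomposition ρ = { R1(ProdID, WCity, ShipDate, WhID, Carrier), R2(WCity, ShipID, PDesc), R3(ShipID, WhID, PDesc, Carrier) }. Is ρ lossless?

No

Chase test. Columns are ProdID, WCity, ShipID, ShipDate, WhID, PDesc, Carrier; row i has aⱼ where attribute j ∈ Ri, else bᵢⱼ.
Initial tableau (one row per fragment):
  row 1: a1 a2 b13 a4 a5 b16 a7
  row 2: b21 a2 a3 b24 b25 a6 b27
  row 3: b31 b32 a3 b34 a5 a6 a7
Rows 1 and 3 agree on Carrier; apply Carrier→ProdID and equate their ProdID entries.
Rows 1 and 2 agree on WCity; apply WCity→WhID and equate their WhID entries.
No row becomes fully distinguished — the join is lossy.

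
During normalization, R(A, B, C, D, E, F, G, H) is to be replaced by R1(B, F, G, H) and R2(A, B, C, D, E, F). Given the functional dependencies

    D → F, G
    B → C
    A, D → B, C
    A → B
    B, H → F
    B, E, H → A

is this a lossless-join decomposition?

Common attributes: R1 ∩ R2 = {B, F}.
Closure of {B, F}: B → C applies, adding C. So (B, F)⁺ = {B, C, F}.
The closure contains neither all of R1 = {B, F, G, H} nor all of R2 = {A, B, C, D, E, F}, so the common attributes are not a superkey of either fragment. The join is lossy.

No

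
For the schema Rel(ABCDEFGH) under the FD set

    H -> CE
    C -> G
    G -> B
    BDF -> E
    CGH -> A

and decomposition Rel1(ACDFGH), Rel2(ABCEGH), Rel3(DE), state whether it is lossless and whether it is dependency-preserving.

Lossless test (chase): Rows 1 and 2 agree on H; apply H→CE and equate their CE entries. Rows 1 and 2 agree on G; apply G→B and equate their B entries. Row 1 is now all distinguished symbols — the join is lossless.
Dependency preservation: the restricted closure of {BDF} across the fragments never reaches {E}, so BDF → E cannot be enforced without a join — not preserved.

lossless but not dependency-preserving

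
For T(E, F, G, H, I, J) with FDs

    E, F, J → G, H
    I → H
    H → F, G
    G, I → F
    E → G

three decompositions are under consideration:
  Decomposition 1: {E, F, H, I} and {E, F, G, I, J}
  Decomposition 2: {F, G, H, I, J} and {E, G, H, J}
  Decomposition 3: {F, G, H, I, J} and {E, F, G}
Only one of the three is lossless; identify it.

Decomposition 1: common = {E, F, I}, closure = {E, F, G, H, I} → lossless.
Decomposition 2: common = {G, H, J}, closure = {F, G, H, J} → lossy.
Decomposition 3: common = {F, G}, closure = {F, G} → lossy.

Decomposition 1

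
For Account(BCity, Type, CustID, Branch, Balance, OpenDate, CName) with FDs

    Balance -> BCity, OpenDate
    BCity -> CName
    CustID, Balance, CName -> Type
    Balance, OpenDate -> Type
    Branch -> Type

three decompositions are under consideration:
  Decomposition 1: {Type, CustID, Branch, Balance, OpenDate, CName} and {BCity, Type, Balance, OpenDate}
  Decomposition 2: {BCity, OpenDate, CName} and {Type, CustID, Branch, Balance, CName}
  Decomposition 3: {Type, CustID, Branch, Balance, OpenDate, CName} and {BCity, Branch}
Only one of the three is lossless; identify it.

Decomposition 1

Decomposition 1: common = {Type, Balance, OpenDate}, closure = {BCity, Type, Balance, OpenDate, CName} → lossless.
Decomposition 2: common = {CName}, closure = {CName} → lossy.
Decomposition 3: common = {Branch}, closure = {Type, Branch} → lossy.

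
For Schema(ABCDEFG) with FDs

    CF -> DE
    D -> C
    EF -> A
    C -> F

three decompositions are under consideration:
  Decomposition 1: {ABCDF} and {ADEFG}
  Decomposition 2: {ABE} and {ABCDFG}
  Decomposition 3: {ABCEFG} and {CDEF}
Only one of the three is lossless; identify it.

Decomposition 1: common = {ADF}, closure = {ACDEF} → lossy.
Decomposition 2: common = {AB}, closure = {AB} → lossy.
Decomposition 3: common = {CEF}, closure = {ACDEF} → lossless.

Decomposition 3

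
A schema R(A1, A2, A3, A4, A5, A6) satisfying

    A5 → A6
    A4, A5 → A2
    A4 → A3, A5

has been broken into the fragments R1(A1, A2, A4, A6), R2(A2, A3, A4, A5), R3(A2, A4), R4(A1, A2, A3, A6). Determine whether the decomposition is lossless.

Yes

Chase test. Columns are A1, A2, A3, A4, A5, A6; row i has aⱼ where attribute j ∈ Ri, else bᵢⱼ.
Initial tableau (one row per fragment):
  row 1: a1 a2 b13 a4 b15 a6
  row 2: b21 a2 a3 a4 a5 b26
  row 3: b31 a2 b33 a4 b35 b36
  row 4: a1 a2 a3 b44 b45 a6
Rows 1 and 2 agree on A4; apply A4→A3, A5 and equate their A3, A5 entries.
Rows 1 and 3 agree on A4; apply A4→A3, A5 and equate their A3, A5 entries.
Rows 1 and 2 agree on A5; apply A5→A6 and equate their A6 entries.
Rows 1 and 3 agree on A5; apply A5→A6 and equate their A6 entries.
Row 1 is now all distinguished symbols — the join is lossless.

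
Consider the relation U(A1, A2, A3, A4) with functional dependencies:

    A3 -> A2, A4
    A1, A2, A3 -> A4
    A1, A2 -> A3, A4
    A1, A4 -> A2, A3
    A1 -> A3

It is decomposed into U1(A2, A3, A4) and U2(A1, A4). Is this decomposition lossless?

No

Common attributes: U1 ∩ U2 = {A4}.
No dependency enlarges {A4}, so (A4)⁺ = {A4}.
The closure contains neither all of U1 = {A2, A3, A4} nor all of U2 = {A1, A4}, so the common attributes are not a superkey of either fragment. The join is lossy.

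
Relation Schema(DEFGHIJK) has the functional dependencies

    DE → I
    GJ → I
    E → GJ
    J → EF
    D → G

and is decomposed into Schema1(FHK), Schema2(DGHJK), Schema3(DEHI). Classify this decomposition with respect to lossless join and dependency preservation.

lossy and not dependency-preserving

Lossless test (chase): Rows 2 and 3 agree on D; apply D→G and equate their G entries. No row becomes fully distinguished — the join is lossy.
Dependency preservation: the restricted closure of {GJ} across the fragments never reaches {I}, so GJ → I cannot be enforced without a join — not preserved.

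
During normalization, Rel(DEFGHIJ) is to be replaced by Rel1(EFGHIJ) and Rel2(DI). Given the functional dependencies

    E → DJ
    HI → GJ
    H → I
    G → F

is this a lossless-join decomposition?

Common attributes: Rel1 ∩ Rel2 = {I}.
No dependency enlarges {I}, so (I)⁺ = {I}.
The closure contains neither all of Rel1 = {EFGHIJ} nor all of Rel2 = {DI}, so the common attributes are not a superkey of either fragment. The join is lossy.

No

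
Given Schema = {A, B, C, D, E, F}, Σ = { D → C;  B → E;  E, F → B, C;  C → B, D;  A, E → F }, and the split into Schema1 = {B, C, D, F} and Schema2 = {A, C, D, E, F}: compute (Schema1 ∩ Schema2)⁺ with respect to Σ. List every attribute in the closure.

Schema1 ∩ Schema2 = {C, D, F}.
C → B, D applies, adding B
B → E applies, adding E
Closure: {B, C, D, E, F}.

B, C, D, E, F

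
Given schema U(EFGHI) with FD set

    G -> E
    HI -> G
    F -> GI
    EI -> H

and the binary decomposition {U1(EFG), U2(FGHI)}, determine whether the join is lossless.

Yes

Common attributes: U1 ∩ U2 = {FG}.
Closure of {FG}: G → E applies, adding E; F → GI applies, adding I; EI → H applies, adding H. So (FG)⁺ = {EFGHI}.
This closure contains every attribute of U1, so U1 ∩ U2 → U1. The join is lossless.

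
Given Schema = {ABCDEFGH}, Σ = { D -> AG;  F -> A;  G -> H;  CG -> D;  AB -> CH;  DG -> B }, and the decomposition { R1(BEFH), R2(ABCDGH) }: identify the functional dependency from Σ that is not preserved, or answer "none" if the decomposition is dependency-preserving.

F -> A

Check F → A: no single fragment contains all of {AF}, and the restricted closure of {F} across the fragments never reaches {A}.
D → AG is preserved.
G → H is preserved.
CG → D is preserved.
AB → CH is preserved.
DG → B is preserved.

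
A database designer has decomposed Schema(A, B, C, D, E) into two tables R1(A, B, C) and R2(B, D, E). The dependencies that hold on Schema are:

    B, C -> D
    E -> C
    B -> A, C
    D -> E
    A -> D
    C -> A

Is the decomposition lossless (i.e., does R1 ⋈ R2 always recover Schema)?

Yes

Common attributes: R1 ∩ R2 = {B}.
Closure of {B}: B → A, C applies, adding A, C; A → D applies, adding D; D → E applies, adding E. So (B)⁺ = {A, B, C, D, E}.
This closure contains every attribute of R1, so R1 ∩ R2 → R1. The join is lossless.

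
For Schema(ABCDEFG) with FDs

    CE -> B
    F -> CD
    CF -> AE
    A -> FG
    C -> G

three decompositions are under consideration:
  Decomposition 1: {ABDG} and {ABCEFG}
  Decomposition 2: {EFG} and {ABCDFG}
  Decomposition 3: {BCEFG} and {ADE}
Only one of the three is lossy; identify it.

Decomposition 3

Decomposition 1: common = {ABG}, closure = {ABCDEFG} → lossless.
Decomposition 2: common = {FG}, closure = {ABCDEFG} → lossless.
Decomposition 3: common = {E}, closure = {E} → lossy.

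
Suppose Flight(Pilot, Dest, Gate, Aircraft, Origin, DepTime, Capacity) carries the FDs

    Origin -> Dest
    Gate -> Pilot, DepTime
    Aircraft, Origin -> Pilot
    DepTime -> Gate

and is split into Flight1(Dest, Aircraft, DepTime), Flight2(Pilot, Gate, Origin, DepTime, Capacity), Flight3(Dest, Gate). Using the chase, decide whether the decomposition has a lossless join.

Chase test. Columns are Pilot, Dest, Gate, Aircraft, Origin, DepTime, Capacity; row i has aⱼ where attribute j ∈ Flighti, else bᵢⱼ.
Initial tableau (one row per fragment):
  row 1: b11 a2 b13 a4 b15 a6 b17
  row 2: a1 b22 a3 b24 a5 a6 a7
  row 3: b31 a2 a3 b34 b35 b36 b37
Rows 2 and 3 agree on Gate; apply Gate→Pilot, DepTime and equate their Pilot, DepTime entries.
Rows 1 and 2 agree on DepTime; apply DepTime→Gate and equate their Gate entries.
Rows 1 and 2 agree on Gate; apply Gate→Pilot, DepTime and equate their Pilot, DepTime entries.
No row becomes fully distinguished — the join is lossy.

No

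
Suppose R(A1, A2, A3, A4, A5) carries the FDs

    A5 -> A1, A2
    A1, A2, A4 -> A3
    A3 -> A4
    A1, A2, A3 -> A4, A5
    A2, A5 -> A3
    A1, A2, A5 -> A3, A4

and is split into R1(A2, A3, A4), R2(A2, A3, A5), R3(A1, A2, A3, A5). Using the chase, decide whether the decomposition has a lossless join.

Yes

Chase test. Columns are A1, A2, A3, A4, A5; row i has aⱼ where attribute j ∈ Ri, else bᵢⱼ.
Initial tableau (one row per fragment):
  row 1: b11 a2 a3 a4 b15
  row 2: b21 a2 a3 b24 a5
  row 3: a1 a2 a3 b34 a5
Rows 2 and 3 agree on A5; apply A5→A1, A2 and equate their A1, A2 entries.
Rows 1 and 2 agree on A3; apply A3→A4 and equate their A4 entries.
Rows 1 and 3 agree on A3; apply A3→A4 and equate their A4 entries.
Row 2 is now all distinguished symbols — the join is lossless.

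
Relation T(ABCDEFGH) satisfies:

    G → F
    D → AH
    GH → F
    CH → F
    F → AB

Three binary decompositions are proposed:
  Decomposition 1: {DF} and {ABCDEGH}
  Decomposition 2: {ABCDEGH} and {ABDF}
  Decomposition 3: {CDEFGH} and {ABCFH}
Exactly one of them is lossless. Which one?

Decomposition 1: common = {D}, closure = {ADH} → lossy.
Decomposition 2: common = {ABD}, closure = {ABDH} → lossy.
Decomposition 3: common = {CFH}, closure = {ABCFH} → lossless.

Decomposition 3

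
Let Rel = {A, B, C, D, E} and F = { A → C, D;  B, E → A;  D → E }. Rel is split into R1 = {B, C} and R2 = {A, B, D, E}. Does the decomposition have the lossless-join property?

Common attributes: R1 ∩ R2 = {B}.
No dependency enlarges {B}, so (B)⁺ = {B}.
The closure contains neither all of R1 = {B, C} nor all of R2 = {A, B, D, E}, so the common attributes are not a superkey of either fragment. The join is lossy.

No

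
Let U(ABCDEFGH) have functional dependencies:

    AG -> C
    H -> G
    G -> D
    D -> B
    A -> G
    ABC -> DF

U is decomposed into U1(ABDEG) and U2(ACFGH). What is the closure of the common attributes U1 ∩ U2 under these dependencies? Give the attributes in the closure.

U1 ∩ U2 = {AG}.
AG → C applies, adding C
G → D applies, adding D
D → B applies, adding B
ABC → DF applies, adding F
Closure: {ABCDFG}.

ABCDFG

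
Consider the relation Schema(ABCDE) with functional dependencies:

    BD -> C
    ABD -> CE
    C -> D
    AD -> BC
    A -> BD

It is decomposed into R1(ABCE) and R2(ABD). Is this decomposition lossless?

Common attributes: R1 ∩ R2 = {AB}.
Closure of {AB}: A → BD applies, adding D; BD → C applies, adding C; ABD → CE applies, adding E. So (AB)⁺ = {ABCDE}.
This closure contains every attribute of R1, so R1 ∩ R2 → R1. The join is lossless.

Yes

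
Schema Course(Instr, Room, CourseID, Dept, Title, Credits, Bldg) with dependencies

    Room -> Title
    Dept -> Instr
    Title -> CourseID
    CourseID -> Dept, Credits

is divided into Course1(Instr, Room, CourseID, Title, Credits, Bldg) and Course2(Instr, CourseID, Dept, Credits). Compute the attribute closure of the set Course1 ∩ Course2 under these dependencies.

Course1 ∩ Course2 = {Instr, CourseID, Credits}.
CourseID → Dept, Credits applies, adding Dept
Closure: {Instr, CourseID, Dept, Credits}.

Instr, CourseID, Dept, Credits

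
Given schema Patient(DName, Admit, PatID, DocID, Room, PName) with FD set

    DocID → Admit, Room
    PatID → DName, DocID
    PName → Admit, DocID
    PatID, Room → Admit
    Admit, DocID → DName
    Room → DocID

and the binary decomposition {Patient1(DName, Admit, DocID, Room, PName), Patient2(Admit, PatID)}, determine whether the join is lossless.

Common attributes: Patient1 ∩ Patient2 = {Admit}.
No dependency enlarges {Admit}, so (Admit)⁺ = {Admit}.
The closure contains neither all of Patient1 = {DName, Admit, DocID, Room, PName} nor all of Patient2 = {Admit, PatID}, so the common attributes are not a superkey of either fragment. The join is lossy.

No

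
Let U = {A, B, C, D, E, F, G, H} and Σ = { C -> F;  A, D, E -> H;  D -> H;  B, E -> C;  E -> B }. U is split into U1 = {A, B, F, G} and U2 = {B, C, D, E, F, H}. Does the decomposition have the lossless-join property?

Common attributes: U1 ∩ U2 = {B, F}.
No dependency enlarges {B, F}, so (B, F)⁺ = {B, F}.
The closure contains neither all of U1 = {A, B, F, G} nor all of U2 = {B, C, D, E, F, H}, so the common attributes are not a superkey of either fragment. The join is lossy.

No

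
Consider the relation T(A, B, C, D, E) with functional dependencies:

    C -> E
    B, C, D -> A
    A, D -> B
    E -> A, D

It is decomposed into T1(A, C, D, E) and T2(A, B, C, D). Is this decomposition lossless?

Yes

Common attributes: T1 ∩ T2 = {A, C, D}.
Closure of {A, C, D}: C → E applies, adding E; A, D → B applies, adding B. So (A, C, D)⁺ = {A, B, C, D, E}.
This closure contains every attribute of T1, so T1 ∩ T2 → T1. The join is lossless.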